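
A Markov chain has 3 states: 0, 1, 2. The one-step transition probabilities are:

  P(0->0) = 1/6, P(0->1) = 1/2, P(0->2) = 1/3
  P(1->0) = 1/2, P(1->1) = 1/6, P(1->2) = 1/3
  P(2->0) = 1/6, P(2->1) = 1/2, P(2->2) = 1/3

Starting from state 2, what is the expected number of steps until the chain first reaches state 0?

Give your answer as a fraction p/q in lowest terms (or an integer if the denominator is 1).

Answer: 24/7

Derivation:
Let h_i = expected steps to first reach 0 from state i.
Boundary: h_0 = 0.
First-step equations for the other states:
  h_1 = 1 + 1/2*h_0 + 1/6*h_1 + 1/3*h_2
  h_2 = 1 + 1/6*h_0 + 1/2*h_1 + 1/3*h_2

Substituting h_0 = 0 and rearranging gives the linear system (I - Q) h = 1:
  [5/6, -1/3] . (h_1, h_2) = 1
  [-1/2, 2/3] . (h_1, h_2) = 1

Solving yields:
  h_1 = 18/7
  h_2 = 24/7

Starting state is 2, so the expected hitting time is h_2 = 24/7.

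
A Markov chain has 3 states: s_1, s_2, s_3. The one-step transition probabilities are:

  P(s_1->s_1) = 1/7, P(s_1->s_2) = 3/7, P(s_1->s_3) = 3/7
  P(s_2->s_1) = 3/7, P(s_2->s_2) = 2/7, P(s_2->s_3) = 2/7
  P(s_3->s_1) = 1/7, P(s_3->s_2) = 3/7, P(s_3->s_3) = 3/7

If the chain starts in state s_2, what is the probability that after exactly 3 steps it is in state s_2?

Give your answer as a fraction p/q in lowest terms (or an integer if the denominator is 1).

Computing P^3 by repeated multiplication:
P^1 =
  s_1: [1/7, 3/7, 3/7]
  s_2: [3/7, 2/7, 2/7]
  s_3: [1/7, 3/7, 3/7]
P^2 =
  s_1: [13/49, 18/49, 18/49]
  s_2: [11/49, 19/49, 19/49]
  s_3: [13/49, 18/49, 18/49]
P^3 =
  s_1: [85/343, 129/343, 129/343]
  s_2: [87/343, 128/343, 128/343]
  s_3: [85/343, 129/343, 129/343]

(P^3)[s_2 -> s_2] = 128/343

Answer: 128/343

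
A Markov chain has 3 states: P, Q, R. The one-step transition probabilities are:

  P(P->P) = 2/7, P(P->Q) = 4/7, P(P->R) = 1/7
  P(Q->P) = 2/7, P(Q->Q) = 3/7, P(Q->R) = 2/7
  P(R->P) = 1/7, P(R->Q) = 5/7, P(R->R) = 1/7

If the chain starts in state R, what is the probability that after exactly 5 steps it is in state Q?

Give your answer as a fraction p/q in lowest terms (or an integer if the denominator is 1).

Computing P^5 by repeated multiplication:
P^1 =
  P: [2/7, 4/7, 1/7]
  Q: [2/7, 3/7, 2/7]
  R: [1/7, 5/7, 1/7]
P^2 =
  P: [13/49, 25/49, 11/49]
  Q: [12/49, 27/49, 10/49]
  R: [13/49, 24/49, 12/49]
P^3 =
  P: [87/343, 26/49, 74/343]
  Q: [88/343, 179/343, 76/343]
  R: [86/343, 184/343, 73/343]
P^4 =
  P: [612/2401, 1264/2401, 75/343]
  Q: [610/2401, 1269/2401, 522/2401]
  R: [613/2401, 1261/2401, 527/2401]
P^5 =
  P: [611/2401, 8865/16807, 3665/16807]
  Q: [4280/16807, 8857/16807, 3670/16807]
  R: [4275/16807, 8870/16807, 3662/16807]

(P^5)[R -> Q] = 8870/16807

Answer: 8870/16807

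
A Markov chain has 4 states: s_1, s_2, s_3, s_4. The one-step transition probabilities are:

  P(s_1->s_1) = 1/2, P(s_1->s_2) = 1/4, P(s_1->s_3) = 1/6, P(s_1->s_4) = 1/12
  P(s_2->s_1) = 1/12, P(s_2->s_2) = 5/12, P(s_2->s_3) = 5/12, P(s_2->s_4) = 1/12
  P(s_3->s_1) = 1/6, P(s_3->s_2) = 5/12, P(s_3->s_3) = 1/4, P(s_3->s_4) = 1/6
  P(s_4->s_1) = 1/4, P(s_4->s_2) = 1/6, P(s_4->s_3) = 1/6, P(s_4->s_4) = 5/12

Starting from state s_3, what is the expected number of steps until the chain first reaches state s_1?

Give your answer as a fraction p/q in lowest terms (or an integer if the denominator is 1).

Let h_i = expected steps to first reach s_1 from state i.
Boundary: h_s_1 = 0.
First-step equations for the other states:
  h_s_2 = 1 + 1/12*h_s_1 + 5/12*h_s_2 + 5/12*h_s_3 + 1/12*h_s_4
  h_s_3 = 1 + 1/6*h_s_1 + 5/12*h_s_2 + 1/4*h_s_3 + 1/6*h_s_4
  h_s_4 = 1 + 1/4*h_s_1 + 1/6*h_s_2 + 1/6*h_s_3 + 5/12*h_s_4

Substituting h_s_1 = 0 and rearranging gives the linear system (I - Q) h = 1:
  [7/12, -5/12, -1/12] . (h_s_2, h_s_3, h_s_4) = 1
  [-5/12, 3/4, -1/6] . (h_s_2, h_s_3, h_s_4) = 1
  [-1/6, -1/6, 7/12] . (h_s_2, h_s_3, h_s_4) = 1

Solving yields:
  h_s_2 = 138/19
  h_s_3 = 126/19
  h_s_4 = 108/19

Starting state is s_3, so the expected hitting time is h_s_3 = 126/19.

Answer: 126/19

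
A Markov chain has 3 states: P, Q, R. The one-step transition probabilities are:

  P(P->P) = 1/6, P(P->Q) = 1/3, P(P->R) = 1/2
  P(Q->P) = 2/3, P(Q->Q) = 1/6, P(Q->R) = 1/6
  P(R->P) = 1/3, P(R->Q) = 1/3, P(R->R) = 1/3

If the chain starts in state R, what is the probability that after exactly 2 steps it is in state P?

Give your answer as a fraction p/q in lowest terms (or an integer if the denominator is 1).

Computing P^2 by repeated multiplication:
P^1 =
  P: [1/6, 1/3, 1/2]
  Q: [2/3, 1/6, 1/6]
  R: [1/3, 1/3, 1/3]
P^2 =
  P: [5/12, 5/18, 11/36]
  Q: [5/18, 11/36, 5/12]
  R: [7/18, 5/18, 1/3]

(P^2)[R -> P] = 7/18

Answer: 7/18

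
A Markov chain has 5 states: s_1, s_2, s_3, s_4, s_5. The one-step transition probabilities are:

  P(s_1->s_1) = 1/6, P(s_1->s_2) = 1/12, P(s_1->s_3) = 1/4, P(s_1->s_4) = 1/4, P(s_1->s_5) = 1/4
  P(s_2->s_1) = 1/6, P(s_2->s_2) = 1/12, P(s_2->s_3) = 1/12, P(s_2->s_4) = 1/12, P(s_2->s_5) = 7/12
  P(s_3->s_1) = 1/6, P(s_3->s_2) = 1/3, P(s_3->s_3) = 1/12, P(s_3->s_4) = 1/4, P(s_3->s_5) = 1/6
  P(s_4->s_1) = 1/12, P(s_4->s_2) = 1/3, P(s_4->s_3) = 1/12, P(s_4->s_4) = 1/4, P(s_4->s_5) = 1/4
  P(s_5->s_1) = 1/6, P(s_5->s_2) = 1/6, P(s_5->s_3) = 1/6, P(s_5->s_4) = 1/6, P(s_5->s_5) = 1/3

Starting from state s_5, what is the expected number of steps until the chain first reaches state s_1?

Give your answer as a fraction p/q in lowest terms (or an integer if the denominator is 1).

Answer: 480/73

Derivation:
Let h_i = expected steps to first reach s_1 from state i.
Boundary: h_s_1 = 0.
First-step equations for the other states:
  h_s_2 = 1 + 1/6*h_s_1 + 1/12*h_s_2 + 1/12*h_s_3 + 1/12*h_s_4 + 7/12*h_s_5
  h_s_3 = 1 + 1/6*h_s_1 + 1/3*h_s_2 + 1/12*h_s_3 + 1/4*h_s_4 + 1/6*h_s_5
  h_s_4 = 1 + 1/12*h_s_1 + 1/3*h_s_2 + 1/12*h_s_3 + 1/4*h_s_4 + 1/4*h_s_5
  h_s_5 = 1 + 1/6*h_s_1 + 1/6*h_s_2 + 1/6*h_s_3 + 1/6*h_s_4 + 1/3*h_s_5

Substituting h_s_1 = 0 and rearranging gives the linear system (I - Q) h = 1:
  [11/12, -1/12, -1/12, -7/12] . (h_s_2, h_s_3, h_s_4, h_s_5) = 1
  [-1/3, 11/12, -1/4, -1/6] . (h_s_2, h_s_3, h_s_4, h_s_5) = 1
  [-1/3, -1/12, 3/4, -1/4] . (h_s_2, h_s_3, h_s_4, h_s_5) = 1
  [-1/6, -1/6, -1/6, 2/3] . (h_s_2, h_s_3, h_s_4, h_s_5) = 1

Solving yields:
  h_s_2 = 953/146
  h_s_3 = 1931/292
  h_s_4 = 2091/292
  h_s_5 = 480/73

Starting state is s_5, so the expected hitting time is h_s_5 = 480/73.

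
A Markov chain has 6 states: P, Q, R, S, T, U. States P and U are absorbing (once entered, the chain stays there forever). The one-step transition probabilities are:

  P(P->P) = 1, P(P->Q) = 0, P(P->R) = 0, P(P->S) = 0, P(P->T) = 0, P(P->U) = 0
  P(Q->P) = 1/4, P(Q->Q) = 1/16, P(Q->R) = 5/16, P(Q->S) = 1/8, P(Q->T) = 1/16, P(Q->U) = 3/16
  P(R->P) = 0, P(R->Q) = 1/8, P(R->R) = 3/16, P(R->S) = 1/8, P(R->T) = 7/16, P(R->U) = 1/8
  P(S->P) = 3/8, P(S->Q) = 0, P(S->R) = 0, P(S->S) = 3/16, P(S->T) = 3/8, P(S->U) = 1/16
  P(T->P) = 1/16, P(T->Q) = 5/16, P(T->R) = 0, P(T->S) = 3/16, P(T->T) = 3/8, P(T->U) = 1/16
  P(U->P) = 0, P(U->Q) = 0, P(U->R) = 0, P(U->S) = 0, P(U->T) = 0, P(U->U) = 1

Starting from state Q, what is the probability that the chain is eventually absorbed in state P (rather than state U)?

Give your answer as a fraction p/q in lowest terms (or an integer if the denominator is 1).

Answer: 173/295

Derivation:
Let a_i = P(absorbed in P | start in state i).
Boundary conditions: a_P = 1, a_U = 0.
For each transient state i, a_i = sum_j P(i->j) * a_j:
  a_Q = 1/4*a_P + 1/16*a_Q + 5/16*a_R + 1/8*a_S + 1/16*a_T + 3/16*a_U
  a_R = 0*a_P + 1/8*a_Q + 3/16*a_R + 1/8*a_S + 7/16*a_T + 1/8*a_U
  a_S = 3/8*a_P + 0*a_Q + 0*a_R + 3/16*a_S + 3/8*a_T + 1/16*a_U
  a_T = 1/16*a_P + 5/16*a_Q + 0*a_R + 3/16*a_S + 3/8*a_T + 1/16*a_U

Substituting a_P = 1 and a_U = 0, rearrange to (I - Q) a = r where r[i] = P(i -> P):
  [15/16, -5/16, -1/8, -1/16] . (a_Q, a_R, a_S, a_T) = 1/4
  [-1/8, 13/16, -1/8, -7/16] . (a_Q, a_R, a_S, a_T) = 0
  [0, 0, 13/16, -3/8] . (a_Q, a_R, a_S, a_T) = 3/8
  [-5/16, 0, -3/16, 5/8] . (a_Q, a_R, a_S, a_T) = 1/16

Solving yields:
  a_Q = 173/295
  a_R = 8877/16520
  a_S = 1233/1652
  a_T = 2039/3304

Starting state is Q, so the absorption probability is a_Q = 173/295.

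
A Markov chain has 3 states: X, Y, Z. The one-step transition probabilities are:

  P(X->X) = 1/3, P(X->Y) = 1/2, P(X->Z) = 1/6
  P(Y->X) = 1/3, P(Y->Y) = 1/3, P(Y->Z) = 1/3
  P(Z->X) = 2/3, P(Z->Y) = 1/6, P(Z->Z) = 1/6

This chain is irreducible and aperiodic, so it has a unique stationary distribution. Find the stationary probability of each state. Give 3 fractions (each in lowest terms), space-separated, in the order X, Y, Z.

Answer: 9/22 4/11 5/22

Derivation:
The stationary distribution satisfies pi = pi * P, i.e.:
  pi_X = 1/3*pi_X + 1/3*pi_Y + 2/3*pi_Z
  pi_Y = 1/2*pi_X + 1/3*pi_Y + 1/6*pi_Z
  pi_Z = 1/6*pi_X + 1/3*pi_Y + 1/6*pi_Z
with normalization: pi_X + pi_Y + pi_Z = 1.

Using the first 2 balance equations plus normalization, the linear system A*pi = b is:
  [-2/3, 1/3, 2/3] . pi = 0
  [1/2, -2/3, 1/6] . pi = 0
  [1, 1, 1] . pi = 1

Solving yields:
  pi_X = 9/22
  pi_Y = 4/11
  pi_Z = 5/22

Verification (pi * P):
  9/22*1/3 + 4/11*1/3 + 5/22*2/3 = 9/22 = pi_X  (ok)
  9/22*1/2 + 4/11*1/3 + 5/22*1/6 = 4/11 = pi_Y  (ok)
  9/22*1/6 + 4/11*1/3 + 5/22*1/6 = 5/22 = pi_Z  (ok)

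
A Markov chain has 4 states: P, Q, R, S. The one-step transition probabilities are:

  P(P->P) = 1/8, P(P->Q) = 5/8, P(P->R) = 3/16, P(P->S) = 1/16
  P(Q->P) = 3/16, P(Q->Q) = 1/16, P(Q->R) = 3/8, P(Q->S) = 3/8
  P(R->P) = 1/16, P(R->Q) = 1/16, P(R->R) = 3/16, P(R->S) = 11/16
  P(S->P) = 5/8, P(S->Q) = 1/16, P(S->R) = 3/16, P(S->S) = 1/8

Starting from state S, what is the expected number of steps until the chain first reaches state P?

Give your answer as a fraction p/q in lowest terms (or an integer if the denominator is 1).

Let h_i = expected steps to first reach P from state i.
Boundary: h_P = 0.
First-step equations for the other states:
  h_Q = 1 + 3/16*h_P + 1/16*h_Q + 3/8*h_R + 3/8*h_S
  h_R = 1 + 1/16*h_P + 1/16*h_Q + 3/16*h_R + 11/16*h_S
  h_S = 1 + 5/8*h_P + 1/16*h_Q + 3/16*h_R + 1/8*h_S

Substituting h_P = 0 and rearranging gives the linear system (I - Q) h = 1:
  [15/16, -3/8, -3/8] . (h_Q, h_R, h_S) = 1
  [-1/16, 13/16, -11/16] . (h_Q, h_R, h_S) = 1
  [-1/16, -3/16, 7/8] . (h_Q, h_R, h_S) = 1

Solving yields:
  h_Q = 6320/1989
  h_R = 6400/1989
  h_S = 4096/1989

Starting state is S, so the expected hitting time is h_S = 4096/1989.

Answer: 4096/1989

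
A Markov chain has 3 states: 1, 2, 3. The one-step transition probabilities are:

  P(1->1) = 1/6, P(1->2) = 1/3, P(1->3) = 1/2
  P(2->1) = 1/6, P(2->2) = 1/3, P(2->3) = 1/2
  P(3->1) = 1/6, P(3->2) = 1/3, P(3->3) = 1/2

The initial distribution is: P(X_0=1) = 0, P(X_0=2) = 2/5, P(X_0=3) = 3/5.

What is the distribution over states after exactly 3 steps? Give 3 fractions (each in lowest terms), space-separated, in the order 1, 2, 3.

Propagating the distribution step by step (d_{t+1} = d_t * P):
d_0 = (1=0, 2=2/5, 3=3/5)
  d_1[1] = 0*1/6 + 2/5*1/6 + 3/5*1/6 = 1/6
  d_1[2] = 0*1/3 + 2/5*1/3 + 3/5*1/3 = 1/3
  d_1[3] = 0*1/2 + 2/5*1/2 + 3/5*1/2 = 1/2
d_1 = (1=1/6, 2=1/3, 3=1/2)
  d_2[1] = 1/6*1/6 + 1/3*1/6 + 1/2*1/6 = 1/6
  d_2[2] = 1/6*1/3 + 1/3*1/3 + 1/2*1/3 = 1/3
  d_2[3] = 1/6*1/2 + 1/3*1/2 + 1/2*1/2 = 1/2
d_2 = (1=1/6, 2=1/3, 3=1/2)
  d_3[1] = 1/6*1/6 + 1/3*1/6 + 1/2*1/6 = 1/6
  d_3[2] = 1/6*1/3 + 1/3*1/3 + 1/2*1/3 = 1/3
  d_3[3] = 1/6*1/2 + 1/3*1/2 + 1/2*1/2 = 1/2
d_3 = (1=1/6, 2=1/3, 3=1/2)

Answer: 1/6 1/3 1/2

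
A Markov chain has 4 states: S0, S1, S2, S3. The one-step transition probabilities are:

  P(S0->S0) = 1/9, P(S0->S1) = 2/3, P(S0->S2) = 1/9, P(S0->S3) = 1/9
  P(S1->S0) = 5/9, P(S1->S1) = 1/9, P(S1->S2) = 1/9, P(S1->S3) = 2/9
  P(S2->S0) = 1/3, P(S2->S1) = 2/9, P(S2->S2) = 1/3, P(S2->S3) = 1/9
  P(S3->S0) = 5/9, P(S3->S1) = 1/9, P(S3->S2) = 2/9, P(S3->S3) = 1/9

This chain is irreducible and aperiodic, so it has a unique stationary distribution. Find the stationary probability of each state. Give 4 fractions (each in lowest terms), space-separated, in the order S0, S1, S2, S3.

Answer: 331/921 101/307 151/921 136/921

Derivation:
The stationary distribution satisfies pi = pi * P, i.e.:
  pi_S0 = 1/9*pi_S0 + 5/9*pi_S1 + 1/3*pi_S2 + 5/9*pi_S3
  pi_S1 = 2/3*pi_S0 + 1/9*pi_S1 + 2/9*pi_S2 + 1/9*pi_S3
  pi_S2 = 1/9*pi_S0 + 1/9*pi_S1 + 1/3*pi_S2 + 2/9*pi_S3
  pi_S3 = 1/9*pi_S0 + 2/9*pi_S1 + 1/9*pi_S2 + 1/9*pi_S3
with normalization: pi_S0 + pi_S1 + pi_S2 + pi_S3 = 1.

Using the first 3 balance equations plus normalization, the linear system A*pi = b is:
  [-8/9, 5/9, 1/3, 5/9] . pi = 0
  [2/3, -8/9, 2/9, 1/9] . pi = 0
  [1/9, 1/9, -2/3, 2/9] . pi = 0
  [1, 1, 1, 1] . pi = 1

Solving yields:
  pi_S0 = 331/921
  pi_S1 = 101/307
  pi_S2 = 151/921
  pi_S3 = 136/921

Verification (pi * P):
  331/921*1/9 + 101/307*5/9 + 151/921*1/3 + 136/921*5/9 = 331/921 = pi_S0  (ok)
  331/921*2/3 + 101/307*1/9 + 151/921*2/9 + 136/921*1/9 = 101/307 = pi_S1  (ok)
  331/921*1/9 + 101/307*1/9 + 151/921*1/3 + 136/921*2/9 = 151/921 = pi_S2  (ok)
  331/921*1/9 + 101/307*2/9 + 151/921*1/9 + 136/921*1/9 = 136/921 = pi_S3  (ok)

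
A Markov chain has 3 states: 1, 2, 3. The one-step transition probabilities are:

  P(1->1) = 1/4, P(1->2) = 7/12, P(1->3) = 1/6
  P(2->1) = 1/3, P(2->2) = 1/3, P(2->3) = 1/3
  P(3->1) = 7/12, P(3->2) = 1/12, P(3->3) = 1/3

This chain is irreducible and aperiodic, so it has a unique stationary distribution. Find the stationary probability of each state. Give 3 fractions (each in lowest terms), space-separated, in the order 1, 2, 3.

Answer: 10/27 29/81 22/81

Derivation:
The stationary distribution satisfies pi = pi * P, i.e.:
  pi_1 = 1/4*pi_1 + 1/3*pi_2 + 7/12*pi_3
  pi_2 = 7/12*pi_1 + 1/3*pi_2 + 1/12*pi_3
  pi_3 = 1/6*pi_1 + 1/3*pi_2 + 1/3*pi_3
with normalization: pi_1 + pi_2 + pi_3 = 1.

Using the first 2 balance equations plus normalization, the linear system A*pi = b is:
  [-3/4, 1/3, 7/12] . pi = 0
  [7/12, -2/3, 1/12] . pi = 0
  [1, 1, 1] . pi = 1

Solving yields:
  pi_1 = 10/27
  pi_2 = 29/81
  pi_3 = 22/81

Verification (pi * P):
  10/27*1/4 + 29/81*1/3 + 22/81*7/12 = 10/27 = pi_1  (ok)
  10/27*7/12 + 29/81*1/3 + 22/81*1/12 = 29/81 = pi_2  (ok)
  10/27*1/6 + 29/81*1/3 + 22/81*1/3 = 22/81 = pi_3  (ok)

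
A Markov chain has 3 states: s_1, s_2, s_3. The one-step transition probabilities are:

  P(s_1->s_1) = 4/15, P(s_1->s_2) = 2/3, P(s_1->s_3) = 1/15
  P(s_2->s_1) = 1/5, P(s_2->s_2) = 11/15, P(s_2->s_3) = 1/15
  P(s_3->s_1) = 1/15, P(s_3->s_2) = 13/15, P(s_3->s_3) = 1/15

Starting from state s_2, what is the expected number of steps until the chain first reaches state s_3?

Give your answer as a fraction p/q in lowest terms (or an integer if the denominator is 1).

Answer: 15

Derivation:
Let h_i = expected steps to first reach s_3 from state i.
Boundary: h_s_3 = 0.
First-step equations for the other states:
  h_s_1 = 1 + 4/15*h_s_1 + 2/3*h_s_2 + 1/15*h_s_3
  h_s_2 = 1 + 1/5*h_s_1 + 11/15*h_s_2 + 1/15*h_s_3

Substituting h_s_3 = 0 and rearranging gives the linear system (I - Q) h = 1:
  [11/15, -2/3] . (h_s_1, h_s_2) = 1
  [-1/5, 4/15] . (h_s_1, h_s_2) = 1

Solving yields:
  h_s_1 = 15
  h_s_2 = 15

Starting state is s_2, so the expected hitting time is h_s_2 = 15.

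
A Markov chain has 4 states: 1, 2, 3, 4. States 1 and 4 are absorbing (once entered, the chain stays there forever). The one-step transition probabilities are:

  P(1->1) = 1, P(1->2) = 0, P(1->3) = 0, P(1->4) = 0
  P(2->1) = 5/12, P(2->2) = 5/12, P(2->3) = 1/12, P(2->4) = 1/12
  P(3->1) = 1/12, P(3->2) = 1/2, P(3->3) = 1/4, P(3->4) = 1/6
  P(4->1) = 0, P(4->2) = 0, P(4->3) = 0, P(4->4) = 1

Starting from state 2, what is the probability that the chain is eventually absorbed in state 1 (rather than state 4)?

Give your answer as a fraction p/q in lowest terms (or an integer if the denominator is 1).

Answer: 46/57

Derivation:
Let a_i = P(absorbed in 1 | start in state i).
Boundary conditions: a_1 = 1, a_4 = 0.
For each transient state i, a_i = sum_j P(i->j) * a_j:
  a_2 = 5/12*a_1 + 5/12*a_2 + 1/12*a_3 + 1/12*a_4
  a_3 = 1/12*a_1 + 1/2*a_2 + 1/4*a_3 + 1/6*a_4

Substituting a_1 = 1 and a_4 = 0, rearrange to (I - Q) a = r where r[i] = P(i -> 1):
  [7/12, -1/12] . (a_2, a_3) = 5/12
  [-1/2, 3/4] . (a_2, a_3) = 1/12

Solving yields:
  a_2 = 46/57
  a_3 = 37/57

Starting state is 2, so the absorption probability is a_2 = 46/57.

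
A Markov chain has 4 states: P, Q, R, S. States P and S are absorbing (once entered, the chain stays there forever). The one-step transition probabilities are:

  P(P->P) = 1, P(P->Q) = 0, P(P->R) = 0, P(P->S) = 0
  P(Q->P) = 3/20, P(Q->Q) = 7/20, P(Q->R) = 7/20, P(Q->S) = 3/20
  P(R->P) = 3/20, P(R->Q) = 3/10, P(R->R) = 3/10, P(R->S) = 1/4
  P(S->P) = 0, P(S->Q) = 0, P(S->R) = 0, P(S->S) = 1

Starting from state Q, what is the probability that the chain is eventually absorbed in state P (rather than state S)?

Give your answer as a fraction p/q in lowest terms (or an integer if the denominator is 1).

Let a_i = P(absorbed in P | start in state i).
Boundary conditions: a_P = 1, a_S = 0.
For each transient state i, a_i = sum_j P(i->j) * a_j:
  a_Q = 3/20*a_P + 7/20*a_Q + 7/20*a_R + 3/20*a_S
  a_R = 3/20*a_P + 3/10*a_Q + 3/10*a_R + 1/4*a_S

Substituting a_P = 1 and a_S = 0, rearrange to (I - Q) a = r where r[i] = P(i -> P):
  [13/20, -7/20] . (a_Q, a_R) = 3/20
  [-3/10, 7/10] . (a_Q, a_R) = 3/20

Solving yields:
  a_Q = 9/20
  a_R = 57/140

Starting state is Q, so the absorption probability is a_Q = 9/20.

Answer: 9/20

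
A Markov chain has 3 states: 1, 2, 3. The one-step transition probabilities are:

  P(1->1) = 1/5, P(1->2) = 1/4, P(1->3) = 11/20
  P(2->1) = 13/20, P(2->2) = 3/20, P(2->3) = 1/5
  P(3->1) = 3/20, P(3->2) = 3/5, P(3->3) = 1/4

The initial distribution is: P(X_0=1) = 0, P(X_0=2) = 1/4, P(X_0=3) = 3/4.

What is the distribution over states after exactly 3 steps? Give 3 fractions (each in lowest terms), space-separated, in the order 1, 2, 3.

Propagating the distribution step by step (d_{t+1} = d_t * P):
d_0 = (1=0, 2=1/4, 3=3/4)
  d_1[1] = 0*1/5 + 1/4*13/20 + 3/4*3/20 = 11/40
  d_1[2] = 0*1/4 + 1/4*3/20 + 3/4*3/5 = 39/80
  d_1[3] = 0*11/20 + 1/4*1/5 + 3/4*1/4 = 19/80
d_1 = (1=11/40, 2=39/80, 3=19/80)
  d_2[1] = 11/40*1/5 + 39/80*13/20 + 19/80*3/20 = 163/400
  d_2[2] = 11/40*1/4 + 39/80*3/20 + 19/80*3/5 = 91/320
  d_2[3] = 11/40*11/20 + 39/80*1/5 + 19/80*1/4 = 493/1600
d_2 = (1=163/400, 2=91/320, 3=493/1600)
  d_3[1] = 163/400*1/5 + 91/320*13/20 + 493/1600*3/20 = 5001/16000
  d_3[2] = 163/400*1/4 + 91/320*3/20 + 493/1600*3/5 = 10541/32000
  d_3[3] = 163/400*11/20 + 91/320*1/5 + 493/1600*1/4 = 11457/32000
d_3 = (1=5001/16000, 2=10541/32000, 3=11457/32000)

Answer: 5001/16000 10541/32000 11457/32000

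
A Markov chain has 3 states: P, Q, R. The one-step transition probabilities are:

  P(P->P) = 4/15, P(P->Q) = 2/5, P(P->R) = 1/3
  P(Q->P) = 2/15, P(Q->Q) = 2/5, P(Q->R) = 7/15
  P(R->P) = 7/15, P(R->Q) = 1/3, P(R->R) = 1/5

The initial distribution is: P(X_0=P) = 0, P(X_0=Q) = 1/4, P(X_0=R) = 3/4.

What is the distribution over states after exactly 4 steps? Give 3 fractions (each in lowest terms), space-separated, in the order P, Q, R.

Answer: 14381/50625 19108/50625 1904/5625

Derivation:
Propagating the distribution step by step (d_{t+1} = d_t * P):
d_0 = (P=0, Q=1/4, R=3/4)
  d_1[P] = 0*4/15 + 1/4*2/15 + 3/4*7/15 = 23/60
  d_1[Q] = 0*2/5 + 1/4*2/5 + 3/4*1/3 = 7/20
  d_1[R] = 0*1/3 + 1/4*7/15 + 3/4*1/5 = 4/15
d_1 = (P=23/60, Q=7/20, R=4/15)
  d_2[P] = 23/60*4/15 + 7/20*2/15 + 4/15*7/15 = 41/150
  d_2[Q] = 23/60*2/5 + 7/20*2/5 + 4/15*1/3 = 86/225
  d_2[R] = 23/60*1/3 + 7/20*7/15 + 4/15*1/5 = 31/90
d_2 = (P=41/150, Q=86/225, R=31/90)
  d_3[P] = 41/150*4/15 + 86/225*2/15 + 31/90*7/15 = 1921/6750
  d_3[Q] = 41/150*2/5 + 86/225*2/5 + 31/90*1/3 = 509/1350
  d_3[R] = 41/150*1/3 + 86/225*7/15 + 31/90*1/5 = 1142/3375
d_3 = (P=1921/6750, Q=509/1350, R=1142/3375)
  d_4[P] = 1921/6750*4/15 + 509/1350*2/15 + 1142/3375*7/15 = 14381/50625
  d_4[Q] = 1921/6750*2/5 + 509/1350*2/5 + 1142/3375*1/3 = 19108/50625
  d_4[R] = 1921/6750*1/3 + 509/1350*7/15 + 1142/3375*1/5 = 1904/5625
d_4 = (P=14381/50625, Q=19108/50625, R=1904/5625)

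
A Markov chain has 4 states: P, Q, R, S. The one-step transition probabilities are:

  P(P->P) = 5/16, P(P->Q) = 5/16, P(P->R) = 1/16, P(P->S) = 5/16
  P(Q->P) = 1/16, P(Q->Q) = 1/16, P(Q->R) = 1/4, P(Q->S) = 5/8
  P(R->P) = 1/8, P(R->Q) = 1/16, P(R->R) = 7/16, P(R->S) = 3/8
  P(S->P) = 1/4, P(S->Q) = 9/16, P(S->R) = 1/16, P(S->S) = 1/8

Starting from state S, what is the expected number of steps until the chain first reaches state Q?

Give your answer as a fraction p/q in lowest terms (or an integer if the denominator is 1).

Answer: 1200/539

Derivation:
Let h_i = expected steps to first reach Q from state i.
Boundary: h_Q = 0.
First-step equations for the other states:
  h_P = 1 + 5/16*h_P + 5/16*h_Q + 1/16*h_R + 5/16*h_S
  h_R = 1 + 1/8*h_P + 1/16*h_Q + 7/16*h_R + 3/8*h_S
  h_S = 1 + 1/4*h_P + 9/16*h_Q + 1/16*h_R + 1/8*h_S

Substituting h_Q = 0 and rearranging gives the linear system (I - Q) h = 1:
  [11/16, -1/16, -5/16] . (h_P, h_R, h_S) = 1
  [-1/8, 9/16, -3/8] . (h_P, h_R, h_S) = 1
  [-1/4, -1/16, 7/8] . (h_P, h_R, h_S) = 1

Solving yields:
  h_P = 1520/539
  h_R = 2096/539
  h_S = 1200/539

Starting state is S, so the expected hitting time is h_S = 1200/539.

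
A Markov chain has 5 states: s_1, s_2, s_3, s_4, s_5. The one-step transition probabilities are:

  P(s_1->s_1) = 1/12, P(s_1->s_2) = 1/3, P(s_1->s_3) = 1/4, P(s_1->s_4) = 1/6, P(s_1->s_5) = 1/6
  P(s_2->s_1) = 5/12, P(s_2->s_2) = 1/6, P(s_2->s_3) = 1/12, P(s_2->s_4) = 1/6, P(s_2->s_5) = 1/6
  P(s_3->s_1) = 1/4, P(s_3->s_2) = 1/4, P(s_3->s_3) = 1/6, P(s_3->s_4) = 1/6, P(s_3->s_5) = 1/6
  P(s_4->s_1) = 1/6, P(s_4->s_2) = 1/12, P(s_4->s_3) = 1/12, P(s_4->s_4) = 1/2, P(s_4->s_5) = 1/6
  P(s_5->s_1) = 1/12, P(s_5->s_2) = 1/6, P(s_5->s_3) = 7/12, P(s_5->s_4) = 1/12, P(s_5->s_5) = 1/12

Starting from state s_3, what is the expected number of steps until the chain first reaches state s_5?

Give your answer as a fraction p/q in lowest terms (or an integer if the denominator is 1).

Answer: 6

Derivation:
Let h_i = expected steps to first reach s_5 from state i.
Boundary: h_s_5 = 0.
First-step equations for the other states:
  h_s_1 = 1 + 1/12*h_s_1 + 1/3*h_s_2 + 1/4*h_s_3 + 1/6*h_s_4 + 1/6*h_s_5
  h_s_2 = 1 + 5/12*h_s_1 + 1/6*h_s_2 + 1/12*h_s_3 + 1/6*h_s_4 + 1/6*h_s_5
  h_s_3 = 1 + 1/4*h_s_1 + 1/4*h_s_2 + 1/6*h_s_3 + 1/6*h_s_4 + 1/6*h_s_5
  h_s_4 = 1 + 1/6*h_s_1 + 1/12*h_s_2 + 1/12*h_s_3 + 1/2*h_s_4 + 1/6*h_s_5

Substituting h_s_5 = 0 and rearranging gives the linear system (I - Q) h = 1:
  [11/12, -1/3, -1/4, -1/6] . (h_s_1, h_s_2, h_s_3, h_s_4) = 1
  [-5/12, 5/6, -1/12, -1/6] . (h_s_1, h_s_2, h_s_3, h_s_4) = 1
  [-1/4, -1/4, 5/6, -1/6] . (h_s_1, h_s_2, h_s_3, h_s_4) = 1
  [-1/6, -1/12, -1/12, 1/2] . (h_s_1, h_s_2, h_s_3, h_s_4) = 1

Solving yields:
  h_s_1 = 6
  h_s_2 = 6
  h_s_3 = 6
  h_s_4 = 6

Starting state is s_3, so the expected hitting time is h_s_3 = 6.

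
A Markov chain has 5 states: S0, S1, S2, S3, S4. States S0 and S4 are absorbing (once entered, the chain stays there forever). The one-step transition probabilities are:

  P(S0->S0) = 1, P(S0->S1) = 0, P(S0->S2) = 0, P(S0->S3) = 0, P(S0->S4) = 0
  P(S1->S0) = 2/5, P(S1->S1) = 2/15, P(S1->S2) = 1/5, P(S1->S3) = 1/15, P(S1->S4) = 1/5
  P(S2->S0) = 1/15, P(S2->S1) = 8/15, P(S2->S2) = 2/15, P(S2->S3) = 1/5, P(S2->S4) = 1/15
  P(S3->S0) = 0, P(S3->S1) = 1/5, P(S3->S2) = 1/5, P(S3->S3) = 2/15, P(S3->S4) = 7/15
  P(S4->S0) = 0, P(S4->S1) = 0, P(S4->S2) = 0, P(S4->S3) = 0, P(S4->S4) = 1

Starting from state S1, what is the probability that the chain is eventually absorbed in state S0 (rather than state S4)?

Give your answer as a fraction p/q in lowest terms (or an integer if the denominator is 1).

Let a_i = P(absorbed in S0 | start in state i).
Boundary conditions: a_S0 = 1, a_S4 = 0.
For each transient state i, a_i = sum_j P(i->j) * a_j:
  a_S1 = 2/5*a_S0 + 2/15*a_S1 + 1/5*a_S2 + 1/15*a_S3 + 1/5*a_S4
  a_S2 = 1/15*a_S0 + 8/15*a_S1 + 2/15*a_S2 + 1/5*a_S3 + 1/15*a_S4
  a_S3 = 0*a_S0 + 1/5*a_S1 + 1/5*a_S2 + 2/15*a_S3 + 7/15*a_S4

Substituting a_S0 = 1 and a_S4 = 0, rearrange to (I - Q) a = r where r[i] = P(i -> S0):
  [13/15, -1/5, -1/15] . (a_S1, a_S2, a_S3) = 2/5
  [-8/15, 13/15, -1/5] . (a_S1, a_S2, a_S3) = 1/15
  [-1/5, -1/5, 13/15] . (a_S1, a_S2, a_S3) = 0

Solving yields:
  a_S1 = 501/839
  a_S2 = 422/839
  a_S3 = 213/839

Starting state is S1, so the absorption probability is a_S1 = 501/839.

Answer: 501/839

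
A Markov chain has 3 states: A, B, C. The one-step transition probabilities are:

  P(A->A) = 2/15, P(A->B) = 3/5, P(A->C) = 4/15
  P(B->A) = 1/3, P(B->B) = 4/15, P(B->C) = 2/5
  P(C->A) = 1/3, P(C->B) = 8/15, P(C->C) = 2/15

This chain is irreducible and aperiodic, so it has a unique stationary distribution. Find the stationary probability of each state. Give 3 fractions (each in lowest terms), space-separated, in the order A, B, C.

The stationary distribution satisfies pi = pi * P, i.e.:
  pi_A = 2/15*pi_A + 1/3*pi_B + 1/3*pi_C
  pi_B = 3/5*pi_A + 4/15*pi_B + 8/15*pi_C
  pi_C = 4/15*pi_A + 2/5*pi_B + 2/15*pi_C
with normalization: pi_A + pi_B + pi_C = 1.

Using the first 2 balance equations plus normalization, the linear system A*pi = b is:
  [-13/15, 1/3, 1/3] . pi = 0
  [3/5, -11/15, 8/15] . pi = 0
  [1, 1, 1] . pi = 1

Solving yields:
  pi_A = 5/18
  pi_B = 149/342
  pi_C = 49/171

Verification (pi * P):
  5/18*2/15 + 149/342*1/3 + 49/171*1/3 = 5/18 = pi_A  (ok)
  5/18*3/5 + 149/342*4/15 + 49/171*8/15 = 149/342 = pi_B  (ok)
  5/18*4/15 + 149/342*2/5 + 49/171*2/15 = 49/171 = pi_C  (ok)

Answer: 5/18 149/342 49/171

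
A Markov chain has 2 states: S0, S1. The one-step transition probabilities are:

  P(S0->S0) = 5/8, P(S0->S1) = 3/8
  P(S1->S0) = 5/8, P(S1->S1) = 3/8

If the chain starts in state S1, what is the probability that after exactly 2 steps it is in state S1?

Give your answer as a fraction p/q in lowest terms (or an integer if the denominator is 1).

Computing P^2 by repeated multiplication:
P^1 =
  S0: [5/8, 3/8]
  S1: [5/8, 3/8]
P^2 =
  S0: [5/8, 3/8]
  S1: [5/8, 3/8]

(P^2)[S1 -> S1] = 3/8

Answer: 3/8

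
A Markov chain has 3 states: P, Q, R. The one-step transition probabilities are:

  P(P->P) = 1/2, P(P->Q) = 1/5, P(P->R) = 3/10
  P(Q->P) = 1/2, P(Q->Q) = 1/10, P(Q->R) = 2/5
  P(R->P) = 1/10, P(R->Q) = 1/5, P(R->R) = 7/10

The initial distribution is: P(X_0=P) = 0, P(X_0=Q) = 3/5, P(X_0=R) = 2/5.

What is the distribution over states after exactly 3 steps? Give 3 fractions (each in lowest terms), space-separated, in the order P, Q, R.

Answer: 182/625 907/5000 2637/5000

Derivation:
Propagating the distribution step by step (d_{t+1} = d_t * P):
d_0 = (P=0, Q=3/5, R=2/5)
  d_1[P] = 0*1/2 + 3/5*1/2 + 2/5*1/10 = 17/50
  d_1[Q] = 0*1/5 + 3/5*1/10 + 2/5*1/5 = 7/50
  d_1[R] = 0*3/10 + 3/5*2/5 + 2/5*7/10 = 13/25
d_1 = (P=17/50, Q=7/50, R=13/25)
  d_2[P] = 17/50*1/2 + 7/50*1/2 + 13/25*1/10 = 73/250
  d_2[Q] = 17/50*1/5 + 7/50*1/10 + 13/25*1/5 = 93/500
  d_2[R] = 17/50*3/10 + 7/50*2/5 + 13/25*7/10 = 261/500
d_2 = (P=73/250, Q=93/500, R=261/500)
  d_3[P] = 73/250*1/2 + 93/500*1/2 + 261/500*1/10 = 182/625
  d_3[Q] = 73/250*1/5 + 93/500*1/10 + 261/500*1/5 = 907/5000
  d_3[R] = 73/250*3/10 + 93/500*2/5 + 261/500*7/10 = 2637/5000
d_3 = (P=182/625, Q=907/5000, R=2637/5000)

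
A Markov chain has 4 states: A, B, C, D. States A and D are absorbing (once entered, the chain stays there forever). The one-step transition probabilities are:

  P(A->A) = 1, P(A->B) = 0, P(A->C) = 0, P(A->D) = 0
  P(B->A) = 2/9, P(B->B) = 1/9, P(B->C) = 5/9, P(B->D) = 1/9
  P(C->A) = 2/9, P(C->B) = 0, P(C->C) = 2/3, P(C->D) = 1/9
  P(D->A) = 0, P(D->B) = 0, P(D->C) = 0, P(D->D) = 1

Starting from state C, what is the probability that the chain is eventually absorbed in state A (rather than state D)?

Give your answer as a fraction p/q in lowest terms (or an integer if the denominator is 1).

Answer: 2/3

Derivation:
Let a_i = P(absorbed in A | start in state i).
Boundary conditions: a_A = 1, a_D = 0.
For each transient state i, a_i = sum_j P(i->j) * a_j:
  a_B = 2/9*a_A + 1/9*a_B + 5/9*a_C + 1/9*a_D
  a_C = 2/9*a_A + 0*a_B + 2/3*a_C + 1/9*a_D

Substituting a_A = 1 and a_D = 0, rearrange to (I - Q) a = r where r[i] = P(i -> A):
  [8/9, -5/9] . (a_B, a_C) = 2/9
  [0, 1/3] . (a_B, a_C) = 2/9

Solving yields:
  a_B = 2/3
  a_C = 2/3

Starting state is C, so the absorption probability is a_C = 2/3.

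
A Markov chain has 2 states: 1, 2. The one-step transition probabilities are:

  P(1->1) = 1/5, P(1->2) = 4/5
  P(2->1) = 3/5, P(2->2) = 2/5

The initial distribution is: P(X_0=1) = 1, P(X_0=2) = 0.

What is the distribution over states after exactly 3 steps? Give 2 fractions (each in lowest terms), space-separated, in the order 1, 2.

Answer: 49/125 76/125

Derivation:
Propagating the distribution step by step (d_{t+1} = d_t * P):
d_0 = (1=1, 2=0)
  d_1[1] = 1*1/5 + 0*3/5 = 1/5
  d_1[2] = 1*4/5 + 0*2/5 = 4/5
d_1 = (1=1/5, 2=4/5)
  d_2[1] = 1/5*1/5 + 4/5*3/5 = 13/25
  d_2[2] = 1/5*4/5 + 4/5*2/5 = 12/25
d_2 = (1=13/25, 2=12/25)
  d_3[1] = 13/25*1/5 + 12/25*3/5 = 49/125
  d_3[2] = 13/25*4/5 + 12/25*2/5 = 76/125
d_3 = (1=49/125, 2=76/125)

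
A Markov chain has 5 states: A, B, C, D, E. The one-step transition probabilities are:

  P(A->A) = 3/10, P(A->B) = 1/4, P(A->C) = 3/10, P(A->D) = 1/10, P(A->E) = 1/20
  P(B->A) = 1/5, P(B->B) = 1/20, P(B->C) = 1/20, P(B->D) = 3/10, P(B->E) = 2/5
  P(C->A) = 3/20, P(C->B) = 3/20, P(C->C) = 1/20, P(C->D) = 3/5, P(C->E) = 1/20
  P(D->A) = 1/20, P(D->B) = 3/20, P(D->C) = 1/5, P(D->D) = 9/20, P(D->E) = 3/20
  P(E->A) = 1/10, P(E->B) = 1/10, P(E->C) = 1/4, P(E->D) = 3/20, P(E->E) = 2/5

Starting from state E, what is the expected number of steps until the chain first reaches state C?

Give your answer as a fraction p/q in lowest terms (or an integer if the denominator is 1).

Let h_i = expected steps to first reach C from state i.
Boundary: h_C = 0.
First-step equations for the other states:
  h_A = 1 + 3/10*h_A + 1/4*h_B + 3/10*h_C + 1/10*h_D + 1/20*h_E
  h_B = 1 + 1/5*h_A + 1/20*h_B + 1/20*h_C + 3/10*h_D + 2/5*h_E
  h_D = 1 + 1/20*h_A + 3/20*h_B + 1/5*h_C + 9/20*h_D + 3/20*h_E
  h_E = 1 + 1/10*h_A + 1/10*h_B + 1/4*h_C + 3/20*h_D + 2/5*h_E

Substituting h_C = 0 and rearranging gives the linear system (I - Q) h = 1:
  [7/10, -1/4, -1/10, -1/20] . (h_A, h_B, h_D, h_E) = 1
  [-1/5, 19/20, -3/10, -2/5] . (h_A, h_B, h_D, h_E) = 1
  [-1/20, -3/20, 11/20, -3/20] . (h_A, h_B, h_D, h_E) = 1
  [-1/10, -1/10, -3/20, 3/5] . (h_A, h_B, h_D, h_E) = 1

Solving yields:
  h_A = 88460/20059
  h_B = 109500/20059
  h_D = 99260/20059
  h_E = 91240/20059

Starting state is E, so the expected hitting time is h_E = 91240/20059.

Answer: 91240/20059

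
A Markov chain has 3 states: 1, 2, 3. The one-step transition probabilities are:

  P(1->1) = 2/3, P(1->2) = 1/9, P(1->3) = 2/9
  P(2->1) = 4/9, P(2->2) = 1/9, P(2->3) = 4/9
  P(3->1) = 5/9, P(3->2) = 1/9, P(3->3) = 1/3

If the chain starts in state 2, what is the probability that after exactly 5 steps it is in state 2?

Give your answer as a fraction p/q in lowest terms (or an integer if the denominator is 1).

Computing P^5 by repeated multiplication:
P^1 =
  1: [2/3, 1/9, 2/9]
  2: [4/9, 1/9, 4/9]
  3: [5/9, 1/9, 1/3]
P^2 =
  1: [50/81, 1/9, 22/81]
  2: [16/27, 1/9, 8/27]
  3: [49/81, 1/9, 23/81]
P^3 =
  1: [446/729, 1/9, 202/729]
  2: [148/243, 1/9, 68/243]
  3: [445/729, 1/9, 203/729]
P^4 =
  1: [4010/6561, 1/9, 1822/6561]
  2: [1336/2187, 1/9, 608/2187]
  3: [4009/6561, 1/9, 1823/6561]
P^5 =
  1: [36086/59049, 1/9, 16402/59049]
  2: [12028/19683, 1/9, 5468/19683]
  3: [36085/59049, 1/9, 16403/59049]

(P^5)[2 -> 2] = 1/9

Answer: 1/9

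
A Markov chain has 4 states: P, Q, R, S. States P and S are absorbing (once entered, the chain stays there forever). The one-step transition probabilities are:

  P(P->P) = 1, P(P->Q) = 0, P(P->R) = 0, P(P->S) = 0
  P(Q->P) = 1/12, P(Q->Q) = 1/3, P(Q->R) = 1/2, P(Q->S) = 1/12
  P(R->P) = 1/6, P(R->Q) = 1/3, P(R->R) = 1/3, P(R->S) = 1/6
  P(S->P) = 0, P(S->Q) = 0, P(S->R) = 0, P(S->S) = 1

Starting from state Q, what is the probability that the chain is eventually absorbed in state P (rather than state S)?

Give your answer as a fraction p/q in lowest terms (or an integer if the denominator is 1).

Answer: 1/2

Derivation:
Let a_i = P(absorbed in P | start in state i).
Boundary conditions: a_P = 1, a_S = 0.
For each transient state i, a_i = sum_j P(i->j) * a_j:
  a_Q = 1/12*a_P + 1/3*a_Q + 1/2*a_R + 1/12*a_S
  a_R = 1/6*a_P + 1/3*a_Q + 1/3*a_R + 1/6*a_S

Substituting a_P = 1 and a_S = 0, rearrange to (I - Q) a = r where r[i] = P(i -> P):
  [2/3, -1/2] . (a_Q, a_R) = 1/12
  [-1/3, 2/3] . (a_Q, a_R) = 1/6

Solving yields:
  a_Q = 1/2
  a_R = 1/2

Starting state is Q, so the absorption probability is a_Q = 1/2.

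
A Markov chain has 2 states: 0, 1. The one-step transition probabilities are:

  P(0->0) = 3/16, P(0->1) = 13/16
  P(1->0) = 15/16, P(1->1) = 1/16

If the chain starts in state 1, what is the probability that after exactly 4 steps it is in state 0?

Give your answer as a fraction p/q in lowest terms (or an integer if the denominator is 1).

Computing P^4 by repeated multiplication:
P^1 =
  0: [3/16, 13/16]
  1: [15/16, 1/16]
P^2 =
  0: [51/64, 13/64]
  1: [15/64, 49/64]
P^3 =
  0: [87/256, 169/256]
  1: [195/256, 61/256]
P^4 =
  0: [699/1024, 325/1024]
  1: [375/1024, 649/1024]

(P^4)[1 -> 0] = 375/1024

Answer: 375/1024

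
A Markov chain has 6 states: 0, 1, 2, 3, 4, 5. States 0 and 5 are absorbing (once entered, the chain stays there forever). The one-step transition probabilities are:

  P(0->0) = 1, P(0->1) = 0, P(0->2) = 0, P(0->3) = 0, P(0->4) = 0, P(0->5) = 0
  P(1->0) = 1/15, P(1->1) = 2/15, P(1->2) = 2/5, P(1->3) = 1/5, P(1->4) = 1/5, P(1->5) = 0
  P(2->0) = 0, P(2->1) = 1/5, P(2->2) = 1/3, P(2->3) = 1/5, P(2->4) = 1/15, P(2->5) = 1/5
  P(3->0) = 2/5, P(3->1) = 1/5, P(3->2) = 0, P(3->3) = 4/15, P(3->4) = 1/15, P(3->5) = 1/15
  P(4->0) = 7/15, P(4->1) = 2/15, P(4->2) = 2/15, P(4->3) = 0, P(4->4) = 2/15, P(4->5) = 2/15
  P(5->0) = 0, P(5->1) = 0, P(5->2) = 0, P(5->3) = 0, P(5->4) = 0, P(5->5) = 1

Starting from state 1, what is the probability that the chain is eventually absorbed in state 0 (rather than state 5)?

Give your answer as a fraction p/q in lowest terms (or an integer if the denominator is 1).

Let a_i = P(absorbed in 0 | start in state i).
Boundary conditions: a_0 = 1, a_5 = 0.
For each transient state i, a_i = sum_j P(i->j) * a_j:
  a_1 = 1/15*a_0 + 2/15*a_1 + 2/5*a_2 + 1/5*a_3 + 1/5*a_4 + 0*a_5
  a_2 = 0*a_0 + 1/5*a_1 + 1/3*a_2 + 1/5*a_3 + 1/15*a_4 + 1/5*a_5
  a_3 = 2/5*a_0 + 1/5*a_1 + 0*a_2 + 4/15*a_3 + 1/15*a_4 + 1/15*a_5
  a_4 = 7/15*a_0 + 2/15*a_1 + 2/15*a_2 + 0*a_3 + 2/15*a_4 + 2/15*a_5

Substituting a_0 = 1 and a_5 = 0, rearrange to (I - Q) a = r where r[i] = P(i -> 0):
  [13/15, -2/5, -1/5, -1/5] . (a_1, a_2, a_3, a_4) = 1/15
  [-1/5, 2/3, -1/5, -1/15] . (a_1, a_2, a_3, a_4) = 0
  [-1/5, 0, 11/15, -1/15] . (a_1, a_2, a_3, a_4) = 2/5
  [-2/15, -2/15, 0, 13/15] . (a_1, a_2, a_3, a_4) = 7/15

Solving yields:
  a_1 = 4163/6320
  a_2 = 3201/6320
  a_3 = 999/1264
  a_4 = 567/790

Starting state is 1, so the absorption probability is a_1 = 4163/6320.

Answer: 4163/6320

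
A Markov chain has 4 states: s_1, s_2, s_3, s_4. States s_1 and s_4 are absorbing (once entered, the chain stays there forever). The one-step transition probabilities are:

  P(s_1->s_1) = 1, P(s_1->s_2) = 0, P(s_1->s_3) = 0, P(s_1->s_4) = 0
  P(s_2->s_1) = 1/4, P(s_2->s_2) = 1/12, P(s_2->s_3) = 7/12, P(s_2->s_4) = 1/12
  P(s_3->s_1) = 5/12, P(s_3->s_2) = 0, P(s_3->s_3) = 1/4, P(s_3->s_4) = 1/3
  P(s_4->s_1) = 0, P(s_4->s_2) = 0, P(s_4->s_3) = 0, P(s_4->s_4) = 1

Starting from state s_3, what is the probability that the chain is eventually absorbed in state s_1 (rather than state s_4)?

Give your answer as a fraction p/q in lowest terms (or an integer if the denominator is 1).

Let a_i = P(absorbed in s_1 | start in state i).
Boundary conditions: a_s_1 = 1, a_s_4 = 0.
For each transient state i, a_i = sum_j P(i->j) * a_j:
  a_s_2 = 1/4*a_s_1 + 1/12*a_s_2 + 7/12*a_s_3 + 1/12*a_s_4
  a_s_3 = 5/12*a_s_1 + 0*a_s_2 + 1/4*a_s_3 + 1/3*a_s_4

Substituting a_s_1 = 1 and a_s_4 = 0, rearrange to (I - Q) a = r where r[i] = P(i -> s_1):
  [11/12, -7/12] . (a_s_2, a_s_3) = 1/4
  [0, 3/4] . (a_s_2, a_s_3) = 5/12

Solving yields:
  a_s_2 = 62/99
  a_s_3 = 5/9

Starting state is s_3, so the absorption probability is a_s_3 = 5/9.

Answer: 5/9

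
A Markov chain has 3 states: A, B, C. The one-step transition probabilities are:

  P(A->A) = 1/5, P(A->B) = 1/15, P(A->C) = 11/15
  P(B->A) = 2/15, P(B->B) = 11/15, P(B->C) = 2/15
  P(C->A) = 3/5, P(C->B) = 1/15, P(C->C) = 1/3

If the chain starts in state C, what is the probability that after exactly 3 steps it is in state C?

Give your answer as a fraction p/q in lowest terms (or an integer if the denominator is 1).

Computing P^3 by repeated multiplication:
P^1 =
  A: [1/5, 1/15, 11/15]
  B: [2/15, 11/15, 2/15]
  C: [3/5, 1/15, 1/3]
P^2 =
  A: [22/45, 1/9, 2/5]
  B: [46/225, 5/9, 6/25]
  C: [74/225, 1/9, 14/25]
P^3 =
  A: [238/675, 19/135, 38/75]
  B: [874/3375, 59/135, 38/125]
  C: [1406/3375, 19/135, 166/375]

(P^3)[C -> C] = 166/375

Answer: 166/375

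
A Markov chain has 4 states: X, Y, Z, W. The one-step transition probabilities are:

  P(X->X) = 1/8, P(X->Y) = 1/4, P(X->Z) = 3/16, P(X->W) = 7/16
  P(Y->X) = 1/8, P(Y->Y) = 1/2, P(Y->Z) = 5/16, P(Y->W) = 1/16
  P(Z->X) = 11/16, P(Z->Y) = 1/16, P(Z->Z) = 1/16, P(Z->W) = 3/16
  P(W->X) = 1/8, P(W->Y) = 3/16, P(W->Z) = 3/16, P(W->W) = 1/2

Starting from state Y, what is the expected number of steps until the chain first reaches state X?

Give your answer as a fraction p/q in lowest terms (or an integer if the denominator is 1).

Let h_i = expected steps to first reach X from state i.
Boundary: h_X = 0.
First-step equations for the other states:
  h_Y = 1 + 1/8*h_X + 1/2*h_Y + 5/16*h_Z + 1/16*h_W
  h_Z = 1 + 11/16*h_X + 1/16*h_Y + 1/16*h_Z + 3/16*h_W
  h_W = 1 + 1/8*h_X + 3/16*h_Y + 3/16*h_Z + 1/2*h_W

Substituting h_X = 0 and rearranging gives the linear system (I - Q) h = 1:
  [1/2, -5/16, -1/16] . (h_Y, h_Z, h_W) = 1
  [-1/16, 15/16, -3/16] . (h_Y, h_Z, h_W) = 1
  [-3/16, -3/16, 1/2] . (h_Y, h_Z, h_W) = 1

Solving yields:
  h_Y = 2944/755
  h_Z = 1648/755
  h_W = 3232/755

Starting state is Y, so the expected hitting time is h_Y = 2944/755.

Answer: 2944/755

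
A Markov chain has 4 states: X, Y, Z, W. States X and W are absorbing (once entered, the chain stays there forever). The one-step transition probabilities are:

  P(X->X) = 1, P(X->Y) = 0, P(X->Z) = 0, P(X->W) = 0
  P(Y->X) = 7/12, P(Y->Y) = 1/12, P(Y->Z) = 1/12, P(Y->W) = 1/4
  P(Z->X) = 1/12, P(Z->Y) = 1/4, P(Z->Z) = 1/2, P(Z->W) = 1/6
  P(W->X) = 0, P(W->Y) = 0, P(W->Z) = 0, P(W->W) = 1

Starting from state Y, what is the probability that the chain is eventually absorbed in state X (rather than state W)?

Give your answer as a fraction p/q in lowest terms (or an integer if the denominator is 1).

Let a_i = P(absorbed in X | start in state i).
Boundary conditions: a_X = 1, a_W = 0.
For each transient state i, a_i = sum_j P(i->j) * a_j:
  a_Y = 7/12*a_X + 1/12*a_Y + 1/12*a_Z + 1/4*a_W
  a_Z = 1/12*a_X + 1/4*a_Y + 1/2*a_Z + 1/6*a_W

Substituting a_X = 1 and a_W = 0, rearrange to (I - Q) a = r where r[i] = P(i -> X):
  [11/12, -1/12] . (a_Y, a_Z) = 7/12
  [-1/4, 1/2] . (a_Y, a_Z) = 1/12

Solving yields:
  a_Y = 43/63
  a_Z = 32/63

Starting state is Y, so the absorption probability is a_Y = 43/63.

Answer: 43/63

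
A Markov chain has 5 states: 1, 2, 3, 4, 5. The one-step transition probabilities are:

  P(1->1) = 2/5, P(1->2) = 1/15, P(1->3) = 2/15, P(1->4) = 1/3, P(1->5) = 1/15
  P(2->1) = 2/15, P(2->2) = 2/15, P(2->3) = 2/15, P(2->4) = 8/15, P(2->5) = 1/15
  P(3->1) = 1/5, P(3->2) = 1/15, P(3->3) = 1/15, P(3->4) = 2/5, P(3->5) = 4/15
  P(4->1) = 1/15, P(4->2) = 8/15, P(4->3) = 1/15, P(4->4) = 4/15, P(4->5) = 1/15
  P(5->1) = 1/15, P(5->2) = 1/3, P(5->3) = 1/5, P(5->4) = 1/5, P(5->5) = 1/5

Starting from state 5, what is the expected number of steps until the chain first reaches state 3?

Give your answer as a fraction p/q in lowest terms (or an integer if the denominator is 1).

Answer: 3025/379

Derivation:
Let h_i = expected steps to first reach 3 from state i.
Boundary: h_3 = 0.
First-step equations for the other states:
  h_1 = 1 + 2/5*h_1 + 1/15*h_2 + 2/15*h_3 + 1/3*h_4 + 1/15*h_5
  h_2 = 1 + 2/15*h_1 + 2/15*h_2 + 2/15*h_3 + 8/15*h_4 + 1/15*h_5
  h_4 = 1 + 1/15*h_1 + 8/15*h_2 + 1/15*h_3 + 4/15*h_4 + 1/15*h_5
  h_5 = 1 + 1/15*h_1 + 1/3*h_2 + 1/5*h_3 + 1/5*h_4 + 1/5*h_5

Substituting h_3 = 0 and rearranging gives the linear system (I - Q) h = 1:
  [3/5, -1/15, -1/3, -1/15] . (h_1, h_2, h_4, h_5) = 1
  [-2/15, 13/15, -8/15, -1/15] . (h_1, h_2, h_4, h_5) = 1
  [-1/15, -8/15, 11/15, -1/15] . (h_1, h_2, h_4, h_5) = 1
  [-1/15, -1/3, -1/5, 4/5] . (h_1, h_2, h_4, h_5) = 1

Solving yields:
  h_1 = 13195/1516
  h_2 = 6695/758
  h_4 = 14105/1516
  h_5 = 3025/379

Starting state is 5, so the expected hitting time is h_5 = 3025/379.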